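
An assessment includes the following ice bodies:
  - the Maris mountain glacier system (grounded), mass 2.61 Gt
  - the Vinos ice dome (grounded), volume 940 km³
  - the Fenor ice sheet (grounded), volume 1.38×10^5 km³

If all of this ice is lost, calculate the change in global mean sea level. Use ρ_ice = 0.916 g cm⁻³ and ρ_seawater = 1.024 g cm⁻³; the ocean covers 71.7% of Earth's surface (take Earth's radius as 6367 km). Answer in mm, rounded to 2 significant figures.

Maris: 2.61 Gt = 2.610×10^12 kg; dividing by ρ_w = 1.024 g cm⁻³ = 1024 kg m⁻³ gives 2.549×10^9 m³ of water.
Vinos: 940 km³ × (916/1024) = 840.9 km³ of water.
Fenor: 1.38×10^5 km³ × (916/1024) = 1.234×10^5 km³ of water.
Total added water ≈ 1.243×10^14 m³ over 3.65×10^14 m² → Δh = 0.340 m = 340 mm.

≈ 340 mm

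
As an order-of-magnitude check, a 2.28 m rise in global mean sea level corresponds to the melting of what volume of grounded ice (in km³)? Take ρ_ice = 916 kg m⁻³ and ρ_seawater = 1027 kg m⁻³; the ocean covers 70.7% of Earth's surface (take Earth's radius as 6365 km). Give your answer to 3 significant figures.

Required water volume = Δh × A = 2.28 m × 3.60×10^14 m² = 8.207×10^14 m³ = 8.207×10^5 km³.
Ice volume = water volume × ρ_w/ρ_ice = 8.207×10^5 × 1027/916 = 9.20×10^5 km³.

≈ 9.20×10^5 km³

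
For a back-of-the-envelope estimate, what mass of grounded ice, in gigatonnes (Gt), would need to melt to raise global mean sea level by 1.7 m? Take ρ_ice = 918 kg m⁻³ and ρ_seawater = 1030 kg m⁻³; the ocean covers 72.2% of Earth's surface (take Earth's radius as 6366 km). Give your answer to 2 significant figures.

≈ 6.4×10^5 Gt

Required water volume = Δh × A = 1.7 m × 3.68×10^14 m² = 6.251×10^14 m³.
ρ_w = 1030 kg m⁻³, so the mass of water = 6.251×10^14 m³ × 1030 kg m⁻³ = 6.438×10^17 kg = 6.4×10^5 Gt (and the same mass of ice, by conservation).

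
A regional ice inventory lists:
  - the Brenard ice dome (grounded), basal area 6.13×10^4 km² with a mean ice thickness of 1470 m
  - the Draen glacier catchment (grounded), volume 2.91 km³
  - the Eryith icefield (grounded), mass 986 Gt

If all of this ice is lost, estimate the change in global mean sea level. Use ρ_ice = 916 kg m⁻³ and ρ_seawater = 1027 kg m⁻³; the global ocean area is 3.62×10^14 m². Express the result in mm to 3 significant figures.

≈ 225 mm

Brenard: ice volume = 6.13×10^4 km² × 1470 m = 9.011×10^4 km³; 9.011×10^4 × (916/1027) = 8.037×10^4 km³ of water.
Draen: 2.91 km³ × (916/1027) = 2.595 km³ of water.
Eryith: 986 Gt = 9.860×10^14 kg; dividing by ρ_w = 1027 kg m⁻³ gives 9.601×10^11 m³ of water.
Total added water ≈ 8.133×10^13 m³ over 3.62×10^14 m² → Δh = 0.225 m = 225 mm.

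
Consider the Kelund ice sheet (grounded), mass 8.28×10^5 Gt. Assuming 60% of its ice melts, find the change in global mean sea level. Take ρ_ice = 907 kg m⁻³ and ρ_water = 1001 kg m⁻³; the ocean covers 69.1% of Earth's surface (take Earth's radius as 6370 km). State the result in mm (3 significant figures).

≈ 1410 mm

Kelund: 0.6 × 8.28×10^5 Gt = 4.968×10^17 kg; dividing by ρ_w = 1001 kg m⁻³ gives 4.963×10^14 m³ of water.
Spread over 3.52×10^14 m² of ocean, Δh = 4.963×10^14 / 3.52×10^14 = 1.41 m = 1410 mm.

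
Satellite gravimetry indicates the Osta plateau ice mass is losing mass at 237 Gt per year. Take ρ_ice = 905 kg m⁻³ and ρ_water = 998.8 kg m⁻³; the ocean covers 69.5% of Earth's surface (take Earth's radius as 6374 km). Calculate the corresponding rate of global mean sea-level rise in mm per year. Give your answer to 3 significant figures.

ρ_w = 998.8 kg m⁻³. Annual water volume added = 237 Gt / ρ_w = 2.370×10^14 kg / 998.8 kg m⁻³ = 2.373×10^11 m³.
Δh per year = 2.373×10^11 / 3.55×10^14 = 6.69×10^-4 m = 0.669 mm.

≈ 0.669 mm/yr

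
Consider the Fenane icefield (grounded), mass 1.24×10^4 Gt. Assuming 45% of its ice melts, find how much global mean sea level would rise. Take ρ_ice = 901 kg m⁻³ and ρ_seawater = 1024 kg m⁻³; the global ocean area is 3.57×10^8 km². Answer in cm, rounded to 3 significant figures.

≈ 1.53 cm

Fenane: 0.45 × 1.24×10^4 Gt = 5.580×10^15 kg; dividing by ρ_w = 1024 kg m⁻³ gives 5.449×10^12 m³ of water.
Spread over 3.57×10^14 m² of ocean, Δh = 5.449×10^12 / 3.57×10^14 = 0.0153 m = 1.53 cm.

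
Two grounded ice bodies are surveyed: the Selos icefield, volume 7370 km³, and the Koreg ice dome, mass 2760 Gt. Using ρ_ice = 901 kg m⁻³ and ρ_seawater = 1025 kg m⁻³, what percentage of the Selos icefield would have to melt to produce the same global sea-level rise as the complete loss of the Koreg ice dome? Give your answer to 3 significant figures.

Equal sea-level rise means equal mass of meltwater, i.e. equal mass of ice lost.
Ice mass of Koreg: 2.760×10^15 kg; ice mass of Selos: 6.640×10^15 kg.
Fraction required = 2.760×10^15 / 6.640×10^15 = 0.416 → 41.6 %.

≈ 41.6 %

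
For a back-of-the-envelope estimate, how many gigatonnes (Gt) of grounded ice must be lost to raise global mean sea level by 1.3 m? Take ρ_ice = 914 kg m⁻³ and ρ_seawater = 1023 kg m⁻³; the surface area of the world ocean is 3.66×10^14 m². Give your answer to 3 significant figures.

≈ 4.87×10^5 Gt

Required water volume = Δh × A = 1.3 m × 3.66×10^14 m² = 4.758×10^14 m³.
ρ_w = 1023 kg m⁻³, so the mass of water = 4.758×10^14 m³ × 1023 kg m⁻³ = 4.867×10^17 kg = 4.87×10^5 Gt (and the same mass of ice, by conservation).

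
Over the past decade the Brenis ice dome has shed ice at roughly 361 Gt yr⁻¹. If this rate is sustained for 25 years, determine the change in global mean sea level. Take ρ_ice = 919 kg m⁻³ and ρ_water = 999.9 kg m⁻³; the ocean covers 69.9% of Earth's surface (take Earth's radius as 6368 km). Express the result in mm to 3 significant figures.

≈ 25.3 mm

Total mass lost = 361 Gt/yr × 25 yr = 9025 Gt = 9.025×10^15 kg.
ρ_w = 999.9 kg m⁻³, so water volume = 9.025×10^15 / 999.9 = 9.026×10^12 m³.
Δh = 9.026×10^12 / 3.56×10^14 = 0.0253 m = 25.3 mm.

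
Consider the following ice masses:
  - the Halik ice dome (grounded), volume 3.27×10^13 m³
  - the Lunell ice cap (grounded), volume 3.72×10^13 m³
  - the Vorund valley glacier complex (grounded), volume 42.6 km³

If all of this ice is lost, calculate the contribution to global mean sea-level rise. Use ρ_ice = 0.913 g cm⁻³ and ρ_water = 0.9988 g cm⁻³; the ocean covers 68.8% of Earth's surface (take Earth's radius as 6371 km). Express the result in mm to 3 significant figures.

≈ 182 mm

Halik: 3.27×10^13 m³ × (913/998.8) = 2.989×10^13 m³ of water.
Lunell: 3.72×10^13 m³ × (913/998.8) = 3.400×10^13 m³ of water.
Vorund: 42.6 km³ × (913/998.8) = 38.94 km³ of water.
Total added water ≈ 6.393×10^13 m³ over 3.51×10^14 m² → Δh = 0.182 m = 182 mm.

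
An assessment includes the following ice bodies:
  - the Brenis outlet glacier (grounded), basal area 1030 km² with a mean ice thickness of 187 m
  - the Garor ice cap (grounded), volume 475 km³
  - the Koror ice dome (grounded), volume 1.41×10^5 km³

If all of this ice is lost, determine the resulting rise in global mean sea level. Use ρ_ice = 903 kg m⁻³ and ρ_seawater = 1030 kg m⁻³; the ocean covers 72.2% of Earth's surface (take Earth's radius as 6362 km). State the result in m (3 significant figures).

≈ 0.338 m

Brenis: ice volume = 1030 km² × 187 m = 192.6 km³; 192.6 × (903/1030) = 168.9 km³ of water.
Garor: 475 km³ × (903/1030) = 416.4 km³ of water.
Koror: 1.41×10^5 km³ × (903/1030) = 1.236×10^5 km³ of water.
Total added water ≈ 1.242×10^14 m³ over 3.67×10^14 m² → Δh = 0.338 m.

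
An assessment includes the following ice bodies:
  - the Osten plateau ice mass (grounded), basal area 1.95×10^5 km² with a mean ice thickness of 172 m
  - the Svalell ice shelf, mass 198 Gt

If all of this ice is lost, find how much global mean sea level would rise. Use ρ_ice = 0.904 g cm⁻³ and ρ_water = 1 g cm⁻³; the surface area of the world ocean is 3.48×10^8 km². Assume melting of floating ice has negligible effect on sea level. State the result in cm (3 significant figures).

Osten: ice volume = 1.95×10^5 km² × 172 m = 3.354×10^4 km³; 3.354×10^4 × (904/1000) = 3.032×10^4 km³ of water.
The Svalell ice shelf is floating and already displaces its own weight of water, so its melt adds essentially nothing to sea level.
Total added water ≈ 3.032×10^13 m³ over 3.48×10^14 m² → Δh = 0.0871 m = 8.71 cm.

≈ 8.71 cm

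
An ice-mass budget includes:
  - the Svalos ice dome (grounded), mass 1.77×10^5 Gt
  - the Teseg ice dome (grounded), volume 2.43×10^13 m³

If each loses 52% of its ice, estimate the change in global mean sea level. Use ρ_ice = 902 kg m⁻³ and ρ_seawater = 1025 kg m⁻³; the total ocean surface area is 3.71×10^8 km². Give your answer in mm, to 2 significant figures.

Svalos: 0.52 × 1.77×10^5 Gt = 9.204×10^16 kg; dividing by ρ_w = 1025 kg m⁻³ gives 8.980×10^13 m³ of water.
Teseg: 0.52 × 2.43×10^13 m³ × (902/1025) = 1.112×10^13 m³ of water.
Total added water ≈ 1.009×10^14 m³ over 3.71×10^14 m² → Δh = 0.272 m = 270 mm.

≈ 270 mm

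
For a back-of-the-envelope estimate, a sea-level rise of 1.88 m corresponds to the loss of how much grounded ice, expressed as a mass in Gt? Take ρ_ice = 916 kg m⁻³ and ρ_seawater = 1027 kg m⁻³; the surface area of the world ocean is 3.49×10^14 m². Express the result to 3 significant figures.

Required water volume = Δh × A = 1.88 m × 3.49×10^14 m² = 6.561×10^14 m³.
ρ_w = 1027 kg m⁻³, so the mass of water = 6.561×10^14 m³ × 1027 kg m⁻³ = 6.738×10^17 kg = 6.74×10^5 Gt (and the same mass of ice, by conservation).

≈ 6.74×10^5 Gt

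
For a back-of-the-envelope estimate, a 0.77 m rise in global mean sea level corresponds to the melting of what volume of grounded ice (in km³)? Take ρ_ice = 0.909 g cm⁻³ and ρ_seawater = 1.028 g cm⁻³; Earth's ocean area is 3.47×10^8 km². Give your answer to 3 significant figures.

≈ 3.02×10^5 km³

Required water volume = Δh × A = 0.77 m × 3.47×10^14 m² = 2.672×10^14 m³ = 2.672×10^5 km³.
Ice volume = water volume × ρ_w/ρ_ice = 2.672×10^5 × 1028/909 = 3.02×10^5 km³.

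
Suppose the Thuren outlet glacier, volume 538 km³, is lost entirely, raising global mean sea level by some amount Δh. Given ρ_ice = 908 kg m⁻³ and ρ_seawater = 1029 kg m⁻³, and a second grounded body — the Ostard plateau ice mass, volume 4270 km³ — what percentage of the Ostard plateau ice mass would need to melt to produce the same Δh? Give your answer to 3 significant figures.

Equal sea-level rise means equal mass of meltwater, i.e. equal mass of ice lost.
Ice mass of Thuren: 4.885×10^14 kg; ice mass of Ostard: 3.877×10^15 kg.
Fraction required = 4.885×10^14 / 3.877×10^15 = 0.126 → 12.6 %.

≈ 12.6 %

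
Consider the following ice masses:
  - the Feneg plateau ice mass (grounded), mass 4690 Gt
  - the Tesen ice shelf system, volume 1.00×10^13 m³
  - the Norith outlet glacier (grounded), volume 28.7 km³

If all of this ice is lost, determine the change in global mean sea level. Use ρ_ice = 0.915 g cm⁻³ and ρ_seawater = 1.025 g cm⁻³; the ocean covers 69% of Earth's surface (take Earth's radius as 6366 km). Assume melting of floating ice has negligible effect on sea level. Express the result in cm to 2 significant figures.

Feneg: 4690 Gt = 4.690×10^15 kg; dividing by ρ_w = 1.025 g cm⁻³ = 1025 kg m⁻³ gives 4.576×10^12 m³ of water.
The Tesen ice shelf system is floating and already displaces its own weight of water, so its melt adds essentially nothing to sea level.
Norith: 28.7 km³ × (915/1025) = 25.62 km³ of water.
Total added water ≈ 4.601×10^12 m³ over 3.51×10^14 m² → Δh = 0.0131 m = 1.3 cm.

≈ 1.3 cm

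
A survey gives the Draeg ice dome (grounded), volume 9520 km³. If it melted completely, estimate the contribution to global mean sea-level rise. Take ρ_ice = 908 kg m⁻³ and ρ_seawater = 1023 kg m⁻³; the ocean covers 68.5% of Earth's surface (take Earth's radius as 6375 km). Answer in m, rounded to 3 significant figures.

Draeg: 9520 km³ × (908/1023) = 8450 km³ of water.
Spread over 3.50×10^14 m² of ocean, Δh = 8.450×10^12 / 3.50×10^14 = 0.0242 m.

≈ 0.0242 m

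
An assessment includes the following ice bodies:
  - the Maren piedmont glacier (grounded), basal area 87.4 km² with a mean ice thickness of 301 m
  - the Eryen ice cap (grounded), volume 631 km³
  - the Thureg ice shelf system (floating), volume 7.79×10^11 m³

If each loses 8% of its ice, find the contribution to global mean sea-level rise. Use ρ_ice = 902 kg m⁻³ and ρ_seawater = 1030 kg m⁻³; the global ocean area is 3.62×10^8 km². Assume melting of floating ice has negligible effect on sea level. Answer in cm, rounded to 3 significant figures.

≈ 0.0127 cm

Maren: ice volume = 87.4 km² × 301 m = 26.31 km³; 0.08 × 26.31 × (902/1030) = 1.843 km³ of water.
Eryen: 0.08 × 631 km³ × (902/1030) = 44.21 km³ of water.
The Thureg ice shelf system is floating and already displaces its own weight of water, so its melt adds essentially nothing to sea level.
Total added water ≈ 4.605×10^10 m³ over 3.62×10^14 m² → Δh = 1.27×10^-4 m = 0.0127 cm.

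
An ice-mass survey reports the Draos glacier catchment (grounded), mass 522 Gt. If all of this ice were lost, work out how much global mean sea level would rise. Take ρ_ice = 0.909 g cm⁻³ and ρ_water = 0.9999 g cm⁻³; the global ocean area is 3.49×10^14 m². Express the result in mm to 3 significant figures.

Draos: 522 Gt = 5.220×10^14 kg; dividing by ρ_w = 0.9999 g cm⁻³ = 999.9 kg m⁻³ gives 5.221×10^11 m³ of water.
Spread over 3.49×10^14 m² of ocean, Δh = 5.221×10^11 / 3.49×10^14 = 1.50×10^-3 m = 1.50 mm.

≈ 1.50 mm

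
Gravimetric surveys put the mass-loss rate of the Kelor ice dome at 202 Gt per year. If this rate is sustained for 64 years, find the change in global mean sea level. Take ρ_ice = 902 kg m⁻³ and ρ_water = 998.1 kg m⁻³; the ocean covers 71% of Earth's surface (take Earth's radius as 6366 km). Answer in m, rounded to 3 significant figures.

≈ 0.0358 m

Total mass lost = 202 Gt/yr × 64 yr = 1.293×10^4 Gt = 1.293×10^16 kg.
ρ_w = 998.1 kg m⁻³, so water volume = 1.293×10^16 / 998.1 = 1.295×10^13 m³.
Δh = 1.295×10^13 / 3.62×10^14 = 0.0358 m.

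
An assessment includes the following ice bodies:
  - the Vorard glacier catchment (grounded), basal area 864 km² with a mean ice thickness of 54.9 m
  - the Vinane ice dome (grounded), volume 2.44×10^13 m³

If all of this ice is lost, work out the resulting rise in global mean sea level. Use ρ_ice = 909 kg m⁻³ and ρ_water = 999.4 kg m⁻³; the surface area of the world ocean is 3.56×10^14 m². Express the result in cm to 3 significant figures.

Vorard: ice volume = 864 km² × 54.9 m = 47.43 km³; 47.43 × (909/999.4) = 43.14 km³ of water.
Vinane: 2.44×10^13 m³ × (909/999.4) = 2.219×10^13 m³ of water.
Total added water ≈ 2.224×10^13 m³ over 3.56×10^14 m² → Δh = 0.0625 m = 6.25 cm.

≈ 6.25 cm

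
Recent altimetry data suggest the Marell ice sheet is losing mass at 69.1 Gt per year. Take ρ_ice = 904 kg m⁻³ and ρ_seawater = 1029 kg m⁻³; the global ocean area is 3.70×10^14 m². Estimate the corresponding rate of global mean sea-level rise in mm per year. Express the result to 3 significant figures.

≈ 0.181 mm/yr

ρ_w = 1029 kg m⁻³. Annual water volume added = 69.1 Gt / ρ_w = 6.910×10^13 kg / 1029 kg m⁻³ = 6.715×10^10 m³.
Δh per year = 6.715×10^10 / 3.70×10^14 = 1.81×10^-4 m = 0.181 mm.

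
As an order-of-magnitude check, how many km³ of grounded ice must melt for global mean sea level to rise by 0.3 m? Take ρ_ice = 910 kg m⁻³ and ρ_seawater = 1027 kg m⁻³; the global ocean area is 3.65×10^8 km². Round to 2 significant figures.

≈ 1.2×10^5 km³

Required water volume = Δh × A = 0.3 m × 3.65×10^14 m² = 1.095×10^14 m³ = 1.095×10^5 km³.
Ice volume = water volume × ρ_w/ρ_ice = 1.095×10^5 × 1027/910 = 1.2×10^5 km³.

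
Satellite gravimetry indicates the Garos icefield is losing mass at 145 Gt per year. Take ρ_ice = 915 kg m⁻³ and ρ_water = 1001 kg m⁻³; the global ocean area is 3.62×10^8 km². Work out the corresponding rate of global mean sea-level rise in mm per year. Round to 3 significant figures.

≈ 0.400 mm/yr

ρ_w = 1001 kg m⁻³. Annual water volume added = 145 Gt / ρ_w = 1.450×10^14 kg / 1001 kg m⁻³ = 1.449×10^11 m³.
Δh per year = 1.449×10^11 / 3.62×10^14 = 4.00×10^-4 m = 0.400 mm.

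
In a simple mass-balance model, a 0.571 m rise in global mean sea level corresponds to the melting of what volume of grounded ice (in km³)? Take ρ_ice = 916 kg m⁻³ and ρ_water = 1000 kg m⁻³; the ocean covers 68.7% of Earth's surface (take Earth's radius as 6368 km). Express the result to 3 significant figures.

Required water volume = Δh × A = 0.571 m × 3.50×10^14 m² = 1.999×10^14 m³ = 1.999×10^5 km³.
Ice volume = water volume × ρ_w/ρ_ice = 1.999×10^5 × 1000/916 = 2.18×10^5 km³.

≈ 2.18×10^5 km³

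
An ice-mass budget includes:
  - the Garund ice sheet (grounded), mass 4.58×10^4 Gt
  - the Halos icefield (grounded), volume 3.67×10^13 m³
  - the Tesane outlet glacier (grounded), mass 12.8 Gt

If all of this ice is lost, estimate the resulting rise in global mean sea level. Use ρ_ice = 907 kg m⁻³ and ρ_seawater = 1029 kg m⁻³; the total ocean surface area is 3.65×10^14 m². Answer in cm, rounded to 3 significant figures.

≈ 21.1 cm

Garund: 4.58×10^4 Gt = 4.580×10^16 kg; dividing by ρ_w = 1029 kg m⁻³ gives 4.451×10^13 m³ of water.
Halos: 3.67×10^13 m³ × (907/1029) = 3.235×10^13 m³ of water.
Tesane: 12.8 Gt = 1.280×10^13 kg; dividing by ρ_w = 1029 kg m⁻³ gives 1.244×10^10 m³ of water.
Total added water ≈ 7.687×10^13 m³ over 3.65×10^14 m² → Δh = 0.211 m = 21.1 cm.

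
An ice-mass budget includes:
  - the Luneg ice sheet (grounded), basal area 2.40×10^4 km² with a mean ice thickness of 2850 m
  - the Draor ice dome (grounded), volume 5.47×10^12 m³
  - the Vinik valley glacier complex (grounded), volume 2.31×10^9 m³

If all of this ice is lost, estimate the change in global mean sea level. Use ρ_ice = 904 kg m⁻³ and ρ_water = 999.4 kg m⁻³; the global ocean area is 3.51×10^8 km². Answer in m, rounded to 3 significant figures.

≈ 0.190 m

Luneg: ice volume = 2.40×10^4 km² × 2850 m = 6.840×10^4 km³; 6.840×10^4 × (904/999.4) = 6.187×10^4 km³ of water.
Draor: 5.47×10^12 m³ × (904/999.4) = 4.948×10^12 m³ of water.
Vinik: 2.31×10^9 m³ × (904/999.4) = 2.089×10^9 m³ of water.
Total added water ≈ 6.682×10^13 m³ over 3.51×10^14 m² → Δh = 0.190 m.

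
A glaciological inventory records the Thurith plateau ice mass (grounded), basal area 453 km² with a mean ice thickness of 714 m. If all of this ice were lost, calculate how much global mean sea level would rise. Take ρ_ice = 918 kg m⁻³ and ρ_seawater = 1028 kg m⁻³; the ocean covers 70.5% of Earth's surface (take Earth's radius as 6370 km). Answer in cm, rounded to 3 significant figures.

Thurith: ice volume = 453 km² × 714 m = 323.4 km³; 323.4 × (918/1028) = 288.8 km³ of water.
Spread over 3.59×10^14 m² of ocean, Δh = 2.888×10^11 / 3.59×10^14 = 8.03×10^-4 m = 0.0803 cm.

≈ 0.0803 cm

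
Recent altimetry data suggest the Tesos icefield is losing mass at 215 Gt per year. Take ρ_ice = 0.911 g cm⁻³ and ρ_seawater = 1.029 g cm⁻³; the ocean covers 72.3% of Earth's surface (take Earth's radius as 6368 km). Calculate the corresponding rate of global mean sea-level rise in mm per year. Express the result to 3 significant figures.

≈ 0.567 mm/yr

ρ_w = 1.029 g cm⁻³ = 1029 kg m⁻³. Annual water volume added = 215 Gt / ρ_w = 2.150×10^14 kg / 1029 kg m⁻³ = 2.089×10^11 m³.
Δh per year = 2.089×10^11 / 3.68×10^14 = 5.67×10^-4 m = 0.567 mm.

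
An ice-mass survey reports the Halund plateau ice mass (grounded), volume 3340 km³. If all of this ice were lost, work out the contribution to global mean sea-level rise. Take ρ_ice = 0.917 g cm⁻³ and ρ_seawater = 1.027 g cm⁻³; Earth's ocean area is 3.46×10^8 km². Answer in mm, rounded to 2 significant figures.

≈ 8.6 mm

Halund: 3340 km³ × (917/1027) = 2982 km³ of water.
Spread over 3.46×10^14 m² of ocean, Δh = 2.982×10^12 / 3.46×10^14 = 8.62×10^-3 m = 8.6 mm.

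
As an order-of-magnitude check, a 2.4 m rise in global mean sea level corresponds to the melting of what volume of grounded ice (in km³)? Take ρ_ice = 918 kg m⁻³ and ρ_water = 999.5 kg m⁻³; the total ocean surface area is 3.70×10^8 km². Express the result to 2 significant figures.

Required water volume = Δh × A = 2.4 m × 3.70×10^14 m² = 8.880×10^14 m³ = 8.880×10^5 km³.
Ice volume = water volume × ρ_w/ρ_ice = 8.880×10^5 × 999.5/918 = 9.7×10^5 km³.

≈ 9.7×10^5 km³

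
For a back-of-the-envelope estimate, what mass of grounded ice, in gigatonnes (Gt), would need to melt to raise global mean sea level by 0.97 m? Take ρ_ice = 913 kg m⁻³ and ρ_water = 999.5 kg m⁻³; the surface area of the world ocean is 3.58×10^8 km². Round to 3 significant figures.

≈ 3.47×10^5 Gt

Required water volume = Δh × A = 0.97 m × 3.58×10^14 m² = 3.473×10^14 m³.
ρ_w = 999.5 kg m⁻³, so the mass of water = 3.473×10^14 m³ × 999.5 kg m⁻³ = 3.471×10^17 kg = 3.47×10^5 Gt (and the same mass of ice, by conservation).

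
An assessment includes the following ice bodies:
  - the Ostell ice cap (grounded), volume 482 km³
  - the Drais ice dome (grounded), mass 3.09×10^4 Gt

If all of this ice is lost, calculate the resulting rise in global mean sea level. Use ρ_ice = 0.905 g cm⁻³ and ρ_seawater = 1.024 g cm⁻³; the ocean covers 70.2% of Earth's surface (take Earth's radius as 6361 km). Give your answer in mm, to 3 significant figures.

≈ 85.7 mm

Ostell: 482 km³ × (905/1024) = 426.0 km³ of water.
Drais: 3.09×10^4 Gt = 3.090×10^16 kg; dividing by ρ_w = 1.024 g cm⁻³ = 1024 kg m⁻³ gives 3.018×10^13 m³ of water.
Total added water ≈ 3.060×10^13 m³ over 3.57×10^14 m² → Δh = 0.0857 m = 85.7 mm.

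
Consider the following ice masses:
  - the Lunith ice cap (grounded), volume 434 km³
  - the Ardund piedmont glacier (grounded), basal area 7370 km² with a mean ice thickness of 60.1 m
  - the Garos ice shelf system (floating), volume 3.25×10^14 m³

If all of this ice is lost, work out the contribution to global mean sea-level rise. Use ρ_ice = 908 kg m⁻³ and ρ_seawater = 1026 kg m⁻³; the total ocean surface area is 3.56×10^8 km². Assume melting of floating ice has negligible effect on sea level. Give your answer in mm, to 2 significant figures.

≈ 2.2 mm

Lunith: 434 km³ × (908/1026) = 384.1 km³ of water.
Ardund: ice volume = 7370 km² × 60.1 m = 442.9 km³; 442.9 × (908/1026) = 392.0 km³ of water.
The Garos ice shelf system is floating and already displaces its own weight of water, so its melt adds essentially nothing to sea level.
Total added water ≈ 7.761×10^11 m³ over 3.56×10^14 m² → Δh = 2.18×10^-3 m = 2.2 mm.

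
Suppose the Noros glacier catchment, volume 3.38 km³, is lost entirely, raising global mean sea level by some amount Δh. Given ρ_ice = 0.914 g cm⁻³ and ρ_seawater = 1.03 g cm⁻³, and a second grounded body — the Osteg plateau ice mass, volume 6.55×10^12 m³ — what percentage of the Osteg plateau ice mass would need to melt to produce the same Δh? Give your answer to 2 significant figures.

≈ 0.052 %

Equal sea-level rise means equal mass of meltwater, i.e. equal mass of ice lost.
Ice mass of Noros: 3.089×10^12 kg; ice mass of Osteg: 5.987×10^15 kg.
Fraction required = 3.089×10^12 / 5.987×10^15 = 5.16×10^-4 → 0.052 %.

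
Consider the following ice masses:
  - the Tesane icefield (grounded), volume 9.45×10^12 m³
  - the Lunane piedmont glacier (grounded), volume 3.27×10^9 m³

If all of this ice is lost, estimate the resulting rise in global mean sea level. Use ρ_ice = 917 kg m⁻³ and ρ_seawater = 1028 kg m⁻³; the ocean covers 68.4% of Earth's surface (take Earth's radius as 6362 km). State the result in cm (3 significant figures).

Tesane: 9.45×10^12 m³ × (917/1028) = 8.430×10^12 m³ of water.
Lunane: 3.27×10^9 m³ × (917/1028) = 2.917×10^9 m³ of water.
Total added water ≈ 8.433×10^12 m³ over 3.48×10^14 m² → Δh = 0.0242 m = 2.42 cm.

≈ 2.42 cm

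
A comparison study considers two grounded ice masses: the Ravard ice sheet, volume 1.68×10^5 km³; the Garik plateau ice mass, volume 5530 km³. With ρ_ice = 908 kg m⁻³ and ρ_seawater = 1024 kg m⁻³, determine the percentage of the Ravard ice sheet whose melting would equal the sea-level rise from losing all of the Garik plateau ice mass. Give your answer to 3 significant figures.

≈ 3.29 %

Equal sea-level rise means equal mass of meltwater, i.e. equal mass of ice lost.
Ice mass of Garik: 5.021×10^15 kg; ice mass of Ravard: 1.525×10^17 kg.
Fraction required = 5.021×10^15 / 1.525×10^17 = 0.0329 → 3.29 %.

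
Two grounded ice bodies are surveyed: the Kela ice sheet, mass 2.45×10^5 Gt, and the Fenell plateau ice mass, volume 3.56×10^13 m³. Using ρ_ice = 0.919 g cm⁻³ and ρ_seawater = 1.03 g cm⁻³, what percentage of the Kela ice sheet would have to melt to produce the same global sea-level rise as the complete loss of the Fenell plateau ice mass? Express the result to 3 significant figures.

≈ 13.4 %

Equal sea-level rise means equal mass of meltwater, i.e. equal mass of ice lost.
Ice mass of Fenell: 3.272×10^16 kg; ice mass of Kela: 2.450×10^17 kg.
Fraction required = 3.272×10^16 / 2.450×10^17 = 0.134 → 13.4 %.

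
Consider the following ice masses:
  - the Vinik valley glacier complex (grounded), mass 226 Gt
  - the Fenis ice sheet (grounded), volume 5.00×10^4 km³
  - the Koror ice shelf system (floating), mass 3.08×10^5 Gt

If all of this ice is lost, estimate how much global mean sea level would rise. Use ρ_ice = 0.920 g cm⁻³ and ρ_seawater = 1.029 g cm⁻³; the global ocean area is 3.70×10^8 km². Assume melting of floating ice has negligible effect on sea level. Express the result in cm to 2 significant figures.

Vinik: 226 Gt = 2.260×10^14 kg; dividing by ρ_w = 1.029 g cm⁻³ = 1029 kg m⁻³ gives 2.196×10^11 m³ of water.
Fenis: 5.00×10^4 km³ × (920/1029) = 4.470×10^4 km³ of water.
The Koror ice shelf system is floating and already displaces its own weight of water, so its melt adds essentially nothing to sea level.
Total added water ≈ 4.492×10^13 m³ over 3.70×10^14 m² → Δh = 0.121 m = 12 cm.

≈ 12 cm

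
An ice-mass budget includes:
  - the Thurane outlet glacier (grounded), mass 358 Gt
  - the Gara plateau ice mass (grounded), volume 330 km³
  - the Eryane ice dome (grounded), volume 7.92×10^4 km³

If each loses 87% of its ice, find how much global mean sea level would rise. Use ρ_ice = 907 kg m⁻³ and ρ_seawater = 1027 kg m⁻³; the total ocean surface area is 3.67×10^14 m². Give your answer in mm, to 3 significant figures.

≈ 167 mm

Thurane: 0.87 × 358 Gt = 3.115×10^14 kg; dividing by ρ_w = 1027 kg m⁻³ gives 3.033×10^11 m³ of water.
Gara: 0.87 × 330 km³ × (907/1027) = 253.6 km³ of water.
Eryane: 0.87 × 7.92×10^4 km³ × (907/1027) = 6.085×10^4 km³ of water.
Total added water ≈ 6.141×10^13 m³ over 3.67×10^14 m² → Δh = 0.167 m = 167 mm.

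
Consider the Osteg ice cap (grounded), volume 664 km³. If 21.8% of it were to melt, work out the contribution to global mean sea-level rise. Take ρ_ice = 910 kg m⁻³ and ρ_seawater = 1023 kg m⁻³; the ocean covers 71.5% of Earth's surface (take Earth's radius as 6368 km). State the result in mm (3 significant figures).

Osteg: 0.218 × 664 km³ × (910/1023) = 128.8 km³ of water.
Spread over 3.64×10^14 m² of ocean, Δh = 1.288×10^11 / 3.64×10^14 = 3.53×10^-4 m = 0.353 mm.

≈ 0.353 mm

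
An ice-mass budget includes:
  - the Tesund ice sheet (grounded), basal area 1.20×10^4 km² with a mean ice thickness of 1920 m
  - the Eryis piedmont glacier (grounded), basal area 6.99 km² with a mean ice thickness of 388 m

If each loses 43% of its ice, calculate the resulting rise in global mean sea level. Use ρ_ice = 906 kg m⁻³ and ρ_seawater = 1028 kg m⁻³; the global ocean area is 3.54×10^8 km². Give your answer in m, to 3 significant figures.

≈ 0.0247 m

Tesund: ice volume = 1.20×10^4 km² × 1920 m = 2.304×10^4 km³; 0.43 × 2.304×10^4 × (906/1028) = 8731 km³ of water.
Eryis: ice volume = 6.99 km² × 388 m = 2.712 km³; 0.43 × 2.712 × (906/1028) = 1.028 km³ of water.
Total added water ≈ 8.732×10^12 m³ over 3.54×10^14 m² → Δh = 0.0247 m.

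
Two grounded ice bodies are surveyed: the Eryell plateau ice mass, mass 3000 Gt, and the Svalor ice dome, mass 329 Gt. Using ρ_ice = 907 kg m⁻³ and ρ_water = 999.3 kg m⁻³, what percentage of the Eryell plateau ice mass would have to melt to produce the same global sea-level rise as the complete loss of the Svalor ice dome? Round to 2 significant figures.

≈ 11 %

Equal sea-level rise means equal mass of meltwater, i.e. equal mass of ice lost.
Ice mass of Svalor: 3.290×10^14 kg; ice mass of Eryell: 3.000×10^15 kg.
Fraction required = 3.290×10^14 / 3.000×10^15 = 0.110 → 11 %.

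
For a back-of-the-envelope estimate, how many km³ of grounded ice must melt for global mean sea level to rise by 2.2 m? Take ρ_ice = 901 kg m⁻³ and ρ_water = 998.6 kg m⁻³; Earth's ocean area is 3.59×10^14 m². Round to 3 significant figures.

≈ 8.75×10^5 km³

Required water volume = Δh × A = 2.2 m × 3.59×10^14 m² = 7.898×10^14 m³ = 7.898×10^5 km³.
Ice volume = water volume × ρ_w/ρ_ice = 7.898×10^5 × 998.6/901 = 8.75×10^5 km³.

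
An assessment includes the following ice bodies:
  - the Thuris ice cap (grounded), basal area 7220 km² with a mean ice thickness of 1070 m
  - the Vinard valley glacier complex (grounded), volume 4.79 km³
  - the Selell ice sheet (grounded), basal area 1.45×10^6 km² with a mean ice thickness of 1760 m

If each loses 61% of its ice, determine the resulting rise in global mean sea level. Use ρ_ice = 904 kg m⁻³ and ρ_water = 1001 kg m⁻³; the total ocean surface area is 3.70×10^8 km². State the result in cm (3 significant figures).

Thuris: ice volume = 7220 km² × 1070 m = 7725 km³; 0.61 × 7725 × (904/1001) = 4256 km³ of water.
Vinard: 0.61 × 4.79 km³ × (904/1001) = 2.639 km³ of water.
Selell: ice volume = 1.45×10^6 km² × 1760 m = 2.552×10^6 km³; 0.61 × 2.552×10^6 × (904/1001) = 1.406×10^6 km³ of water.
Total added water ≈ 1.410×10^15 m³ over 3.70×10^14 m² → Δh = 3.81 m = 381 cm.

≈ 381 cm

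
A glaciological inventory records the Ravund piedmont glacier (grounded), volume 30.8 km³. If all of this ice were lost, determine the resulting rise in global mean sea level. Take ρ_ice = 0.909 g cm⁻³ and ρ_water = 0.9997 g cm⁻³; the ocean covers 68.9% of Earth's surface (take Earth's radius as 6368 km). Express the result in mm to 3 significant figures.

Ravund: 30.8 km³ × (909/999.7) = 28.01 km³ of water.
Spread over 3.51×10^14 m² of ocean, Δh = 2.801×10^10 / 3.51×10^14 = 7.98×10^-5 m = 0.0798 mm.

≈ 0.0798 mm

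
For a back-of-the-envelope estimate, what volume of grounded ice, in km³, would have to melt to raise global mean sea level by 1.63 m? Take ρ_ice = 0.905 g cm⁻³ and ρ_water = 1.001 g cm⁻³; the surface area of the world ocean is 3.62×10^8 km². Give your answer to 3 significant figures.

Required water volume = Δh × A = 1.63 m × 3.62×10^14 m² = 5.901×10^14 m³ = 5.901×10^5 km³.
Ice volume = water volume × ρ_w/ρ_ice = 5.901×10^5 × 1001/905 = 6.53×10^5 km³.

≈ 6.53×10^5 km³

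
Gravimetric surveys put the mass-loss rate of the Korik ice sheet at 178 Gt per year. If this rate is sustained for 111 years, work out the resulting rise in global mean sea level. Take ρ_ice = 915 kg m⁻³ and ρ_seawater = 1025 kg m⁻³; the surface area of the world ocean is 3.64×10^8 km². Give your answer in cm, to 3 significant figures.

≈ 5.30 cm

Total mass lost = 178 Gt/yr × 111 yr = 1.976×10^4 Gt = 1.976×10^16 kg.
ρ_w = 1025 kg m⁻³, so water volume = 1.976×10^16 / 1025 = 1.928×10^13 m³.
Δh = 1.928×10^13 / 3.64×10^14 = 0.0530 m = 5.30 cm.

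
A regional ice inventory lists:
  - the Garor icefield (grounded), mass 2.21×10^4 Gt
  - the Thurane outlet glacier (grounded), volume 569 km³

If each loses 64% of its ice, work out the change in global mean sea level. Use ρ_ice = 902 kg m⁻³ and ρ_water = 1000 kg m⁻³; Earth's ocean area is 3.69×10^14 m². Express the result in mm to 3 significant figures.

Garor: 0.64 × 2.21×10^4 Gt = 1.414×10^16 kg; dividing by ρ_w = 1000 kg m⁻³ gives 1.414×10^13 m³ of water.
Thurane: 0.64 × 569 km³ × (902/1000) = 328.5 km³ of water.
Total added water ≈ 1.447×10^13 m³ over 3.69×10^14 m² → Δh = 0.0392 m = 39.2 mm.

≈ 39.2 mm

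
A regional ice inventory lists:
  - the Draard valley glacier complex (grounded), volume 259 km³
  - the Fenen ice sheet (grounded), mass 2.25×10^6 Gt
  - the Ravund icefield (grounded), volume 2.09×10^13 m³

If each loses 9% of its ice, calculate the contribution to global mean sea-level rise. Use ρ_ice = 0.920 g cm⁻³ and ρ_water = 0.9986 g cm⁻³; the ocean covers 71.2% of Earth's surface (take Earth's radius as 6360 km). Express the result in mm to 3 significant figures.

Draard: 0.09 × 259 km³ × (920/998.6) = 21.48 km³ of water.
Fenen: 0.09 × 2.25×10^6 Gt = 2.025×10^17 kg; dividing by ρ_w = 0.9986 g cm⁻³ = 998.6 kg m⁻³ gives 2.028×10^14 m³ of water.
Ravund: 0.09 × 2.09×10^13 m³ × (920/998.6) = 1.733×10^12 m³ of water.
Total added water ≈ 2.045×10^14 m³ over 3.62×10^14 m² → Δh = 0.565 m = 565 mm.

≈ 565 mm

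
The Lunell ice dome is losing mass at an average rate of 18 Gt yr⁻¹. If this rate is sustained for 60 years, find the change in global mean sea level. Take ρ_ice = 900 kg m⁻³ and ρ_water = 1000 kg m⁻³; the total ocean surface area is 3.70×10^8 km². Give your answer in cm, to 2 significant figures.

Total mass lost = 18 Gt/yr × 60 yr = 1080 Gt = 1.080×10^15 kg.
ρ_w = 1000 kg m⁻³, so water volume = 1.080×10^15 / 1000 = 1.080×10^12 m³.
Δh = 1.080×10^12 / 3.70×10^14 = 2.92×10^-3 m = 0.29 cm.

≈ 0.29 cm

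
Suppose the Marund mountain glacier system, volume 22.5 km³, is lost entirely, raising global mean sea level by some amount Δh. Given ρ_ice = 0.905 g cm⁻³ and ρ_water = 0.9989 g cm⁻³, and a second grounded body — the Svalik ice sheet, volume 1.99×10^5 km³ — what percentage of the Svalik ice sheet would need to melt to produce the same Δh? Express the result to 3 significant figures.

Equal sea-level rise means equal mass of meltwater, i.e. equal mass of ice lost.
Ice mass of Marund: 2.036×10^13 kg; ice mass of Svalik: 1.801×10^17 kg.
Fraction required = 2.036×10^13 / 1.801×10^17 = 1.13×10^-4 → 0.0113 %.

≈ 0.0113 %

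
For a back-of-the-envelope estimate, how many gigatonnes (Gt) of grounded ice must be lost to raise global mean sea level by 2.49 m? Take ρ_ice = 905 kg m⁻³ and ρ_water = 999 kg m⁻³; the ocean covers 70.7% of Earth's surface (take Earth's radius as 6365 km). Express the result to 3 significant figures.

≈ 8.95×10^5 Gt

Required water volume = Δh × A = 2.49 m × 3.60×10^14 m² = 8.962×10^14 m³.
ρ_w = 999 kg m⁻³, so the mass of water = 8.962×10^14 m³ × 999 kg m⁻³ = 8.953×10^17 kg = 8.95×10^5 Gt (and the same mass of ice, by conservation).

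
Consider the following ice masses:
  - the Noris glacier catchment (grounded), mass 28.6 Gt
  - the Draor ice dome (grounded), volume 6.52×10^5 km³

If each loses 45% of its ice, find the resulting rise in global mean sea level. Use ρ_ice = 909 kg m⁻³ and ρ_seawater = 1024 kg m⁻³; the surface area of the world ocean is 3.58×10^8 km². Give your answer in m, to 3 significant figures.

≈ 0.728 m

Noris: 0.45 × 28.6 Gt = 1.287×10^13 kg; dividing by ρ_w = 1024 kg m⁻³ gives 1.257×10^10 m³ of water.
Draor: 0.45 × 6.52×10^5 km³ × (909/1024) = 2.604×10^5 km³ of water.
Total added water ≈ 2.605×10^14 m³ over 3.58×10^14 m² → Δh = 0.728 m.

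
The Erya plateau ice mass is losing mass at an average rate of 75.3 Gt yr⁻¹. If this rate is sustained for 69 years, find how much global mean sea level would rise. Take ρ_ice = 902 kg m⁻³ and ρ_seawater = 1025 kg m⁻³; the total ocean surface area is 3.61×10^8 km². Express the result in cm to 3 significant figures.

Total mass lost = 75.3 Gt/yr × 69 yr = 5196 Gt = 5.196×10^15 kg.
ρ_w = 1025 kg m⁻³, so water volume = 5.196×10^15 / 1025 = 5.069×10^12 m³.
Δh = 5.069×10^12 / 3.61×10^14 = 0.0140 m = 1.40 cm.

≈ 1.40 cm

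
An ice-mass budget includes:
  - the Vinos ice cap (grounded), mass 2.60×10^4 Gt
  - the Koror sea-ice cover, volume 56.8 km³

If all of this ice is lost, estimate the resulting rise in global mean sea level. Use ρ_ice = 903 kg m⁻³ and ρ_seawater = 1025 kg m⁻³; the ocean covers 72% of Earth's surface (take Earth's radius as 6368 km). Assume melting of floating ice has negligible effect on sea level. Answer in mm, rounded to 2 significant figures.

Vinos: 2.60×10^4 Gt = 2.600×10^16 kg; dividing by ρ_w = 1025 kg m⁻³ gives 2.537×10^13 m³ of water.
The Koror sea-ice cover is floating and already displaces its own weight of water, so its melt adds essentially nothing to sea level.
Total added water ≈ 2.537×10^13 m³ over 3.67×10^14 m² → Δh = 0.0691 m = 69 mm.

≈ 69 mm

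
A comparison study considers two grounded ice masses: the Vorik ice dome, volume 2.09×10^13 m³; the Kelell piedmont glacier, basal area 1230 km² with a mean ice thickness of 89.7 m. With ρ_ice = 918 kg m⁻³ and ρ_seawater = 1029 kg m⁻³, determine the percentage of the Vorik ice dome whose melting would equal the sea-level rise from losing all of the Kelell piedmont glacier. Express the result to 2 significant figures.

Equal sea-level rise means equal mass of meltwater, i.e. equal mass of ice lost.
Ice mass of Kelell: 1.013×10^14 kg; ice mass of Vorik: 1.919×10^16 kg.
Fraction required = 1.013×10^14 / 1.919×10^16 = 5.28×10^-3 → 0.53 %.

≈ 0.53 %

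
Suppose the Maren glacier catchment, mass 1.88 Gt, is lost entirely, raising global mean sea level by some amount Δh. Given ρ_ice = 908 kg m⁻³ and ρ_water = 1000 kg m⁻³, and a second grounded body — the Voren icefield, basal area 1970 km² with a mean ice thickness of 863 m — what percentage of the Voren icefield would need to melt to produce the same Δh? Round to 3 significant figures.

Equal sea-level rise means equal mass of meltwater, i.e. equal mass of ice lost.
Ice mass of Maren: 1.880×10^12 kg; ice mass of Voren: 1.544×10^15 kg.
Fraction required = 1.880×10^12 / 1.544×10^15 = 1.22×10^-3 → 0.122 %.

≈ 0.122 %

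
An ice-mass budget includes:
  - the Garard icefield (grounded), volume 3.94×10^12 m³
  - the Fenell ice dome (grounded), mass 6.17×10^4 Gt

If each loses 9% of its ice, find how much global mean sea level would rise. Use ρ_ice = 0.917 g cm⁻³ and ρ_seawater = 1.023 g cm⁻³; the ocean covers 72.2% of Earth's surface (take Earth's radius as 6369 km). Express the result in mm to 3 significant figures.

≈ 15.6 mm

Garard: 0.09 × 3.94×10^12 m³ × (917/1023) = 3.179×10^11 m³ of water.
Fenell: 0.09 × 6.17×10^4 Gt = 5.553×10^15 kg; dividing by ρ_w = 1.023 g cm⁻³ = 1023 kg m⁻³ gives 5.428×10^12 m³ of water.
Total added water ≈ 5.746×10^12 m³ over 3.68×10^14 m² → Δh = 0.0156 m = 15.6 mm.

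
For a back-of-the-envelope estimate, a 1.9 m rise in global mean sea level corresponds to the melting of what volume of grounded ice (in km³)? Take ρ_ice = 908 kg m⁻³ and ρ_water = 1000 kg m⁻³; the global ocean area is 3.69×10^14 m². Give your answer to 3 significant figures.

Required water volume = Δh × A = 1.9 m × 3.69×10^14 m² = 7.011×10^14 m³ = 7.011×10^5 km³.
Ice volume = water volume × ρ_w/ρ_ice = 7.011×10^5 × 1000/908 = 7.72×10^5 km³.

≈ 7.72×10^5 km³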